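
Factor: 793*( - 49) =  - 7^2*13^1  *  61^1 = - 38857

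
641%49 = 4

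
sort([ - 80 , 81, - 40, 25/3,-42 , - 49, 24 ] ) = [-80,-49 , - 42,-40 , 25/3, 24 , 81]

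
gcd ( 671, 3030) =1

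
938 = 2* 469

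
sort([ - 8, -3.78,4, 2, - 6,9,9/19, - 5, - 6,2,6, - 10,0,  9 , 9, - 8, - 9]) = [ - 10,-9,-8, - 8, - 6, - 6, - 5, - 3.78,0,  9/19,2, 2,4,6,9,9,9]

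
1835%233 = 204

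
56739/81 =700+13/27= 700.48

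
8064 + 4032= 12096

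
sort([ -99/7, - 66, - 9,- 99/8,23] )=[ - 66, - 99/7, - 99/8, - 9,23] 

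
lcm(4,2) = 4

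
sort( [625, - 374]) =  [ - 374,625]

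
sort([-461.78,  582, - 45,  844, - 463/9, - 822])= [ - 822, - 461.78, - 463/9,  -  45,  582, 844] 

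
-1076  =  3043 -4119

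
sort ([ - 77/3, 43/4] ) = [ - 77/3, 43/4 ]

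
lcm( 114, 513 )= 1026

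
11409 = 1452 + 9957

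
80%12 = 8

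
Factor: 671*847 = 7^1*11^3 * 61^1  =  568337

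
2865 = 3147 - 282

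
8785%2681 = 742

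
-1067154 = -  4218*253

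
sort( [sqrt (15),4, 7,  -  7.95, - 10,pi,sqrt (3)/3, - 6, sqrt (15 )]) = [ - 10, -7.95, - 6,sqrt(3)/3,pi,sqrt(15), sqrt( 15 ),4,7] 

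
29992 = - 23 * ( - 1304)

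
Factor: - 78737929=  - 29^1* 2715101^1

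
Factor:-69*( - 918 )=63342  =  2^1*3^4*17^1 * 23^1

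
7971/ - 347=-23 + 10/347 = - 22.97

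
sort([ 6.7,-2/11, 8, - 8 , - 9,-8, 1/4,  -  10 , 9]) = [ - 10, - 9,-8, - 8,  -  2/11,  1/4, 6.7, 8, 9 ]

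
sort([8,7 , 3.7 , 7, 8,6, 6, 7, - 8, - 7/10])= [ - 8, - 7/10,3.7, 6, 6, 7,7  ,  7,8, 8]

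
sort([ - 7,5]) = [ - 7, 5 ]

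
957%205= 137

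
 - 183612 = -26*7062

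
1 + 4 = 5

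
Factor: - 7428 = -2^2*3^1*619^1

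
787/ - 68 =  - 787/68 = - 11.57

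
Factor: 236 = 2^2 * 59^1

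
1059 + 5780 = 6839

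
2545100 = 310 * 8210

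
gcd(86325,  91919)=1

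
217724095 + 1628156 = 219352251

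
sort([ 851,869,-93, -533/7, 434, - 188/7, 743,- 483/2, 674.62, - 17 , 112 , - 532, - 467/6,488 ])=[-532, - 483/2, - 93, - 467/6 , - 533/7,  -  188/7, - 17,112,434,488,674.62,743,851 , 869 ] 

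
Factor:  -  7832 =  - 2^3*11^1 * 89^1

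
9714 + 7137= 16851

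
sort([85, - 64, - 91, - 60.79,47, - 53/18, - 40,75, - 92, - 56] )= [ - 92, - 91, - 64, - 60.79, - 56, - 40  , - 53/18,47, 75, 85 ]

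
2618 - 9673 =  - 7055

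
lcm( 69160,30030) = 2282280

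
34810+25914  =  60724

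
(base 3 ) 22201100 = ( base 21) e8c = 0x18D2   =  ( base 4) 1203102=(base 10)6354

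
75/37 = 75/37 = 2.03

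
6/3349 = 6/3349 =0.00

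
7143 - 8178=  -  1035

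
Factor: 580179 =3^1*193393^1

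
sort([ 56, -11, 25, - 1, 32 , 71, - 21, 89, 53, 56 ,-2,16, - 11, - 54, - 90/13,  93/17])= [ - 54, - 21, - 11,-11,-90/13, - 2, - 1, 93/17, 16, 25,32,  53, 56,56,71 , 89 ]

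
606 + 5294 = 5900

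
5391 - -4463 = 9854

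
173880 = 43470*4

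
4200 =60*70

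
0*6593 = 0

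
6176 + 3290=9466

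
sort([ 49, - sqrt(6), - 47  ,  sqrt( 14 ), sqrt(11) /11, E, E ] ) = [ - 47,-sqrt (6), sqrt( 11)/11,E, E , sqrt (14), 49]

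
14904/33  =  4968/11 = 451.64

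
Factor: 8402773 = 1187^1*7079^1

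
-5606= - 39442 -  - 33836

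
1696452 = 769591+926861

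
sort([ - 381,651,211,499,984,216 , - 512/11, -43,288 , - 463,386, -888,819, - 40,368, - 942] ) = [ - 942, - 888, - 463, - 381, - 512/11, - 43, - 40, 211,216, 288, 368,386,499, 651,819, 984 ] 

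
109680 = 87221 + 22459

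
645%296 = 53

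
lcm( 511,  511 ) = 511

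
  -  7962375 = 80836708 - 88799083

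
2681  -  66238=-63557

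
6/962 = 3/481  =  0.01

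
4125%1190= 555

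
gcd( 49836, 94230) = 6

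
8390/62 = 4195/31=135.32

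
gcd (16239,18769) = 1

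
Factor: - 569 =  - 569^1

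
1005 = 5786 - 4781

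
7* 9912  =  69384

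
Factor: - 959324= - 2^2*239831^1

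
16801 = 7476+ 9325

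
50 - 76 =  - 26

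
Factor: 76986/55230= 3^1 * 5^(-1 )*13^1*47^1 * 263^( - 1)= 1833/1315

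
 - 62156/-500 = 124+39/125 =124.31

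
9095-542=8553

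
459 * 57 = 26163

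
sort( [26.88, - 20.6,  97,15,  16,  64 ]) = [ - 20.6 , 15 , 16,  26.88 , 64, 97]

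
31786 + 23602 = 55388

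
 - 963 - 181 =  - 1144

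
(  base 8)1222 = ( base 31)L7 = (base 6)3014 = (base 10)658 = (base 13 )3B8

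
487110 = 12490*39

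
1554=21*74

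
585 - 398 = 187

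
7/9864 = 7/9864  =  0.00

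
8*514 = 4112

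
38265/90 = 2551/6 = 425.17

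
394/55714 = 197/27857 = 0.01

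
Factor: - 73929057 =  - 3^1* 19^1*1297001^1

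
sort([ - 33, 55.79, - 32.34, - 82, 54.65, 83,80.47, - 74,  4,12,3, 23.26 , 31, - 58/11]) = [-82, - 74, - 33, - 32.34, - 58/11,3, 4, 12,23.26, 31, 54.65, 55.79, 80.47,  83 ]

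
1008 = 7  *144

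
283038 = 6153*46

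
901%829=72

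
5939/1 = 5939 = 5939.00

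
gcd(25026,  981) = 3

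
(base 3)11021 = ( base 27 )47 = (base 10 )115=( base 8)163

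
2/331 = 2/331=0.01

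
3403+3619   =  7022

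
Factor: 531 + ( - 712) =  - 181^1 = -  181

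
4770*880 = 4197600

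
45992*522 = 24007824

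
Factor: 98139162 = 2^1*3^1*11^1* 1486957^1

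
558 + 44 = 602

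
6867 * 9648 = 66252816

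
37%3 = 1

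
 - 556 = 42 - 598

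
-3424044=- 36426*94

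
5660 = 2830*2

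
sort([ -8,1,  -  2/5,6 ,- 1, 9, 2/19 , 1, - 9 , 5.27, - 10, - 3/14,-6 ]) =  [ - 10, - 9 , - 8,  -  6,- 1 , - 2/5,  -  3/14 , 2/19 , 1, 1 , 5.27, 6,  9] 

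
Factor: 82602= 2^1*3^2 * 13^1 * 353^1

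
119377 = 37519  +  81858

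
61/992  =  61/992 = 0.06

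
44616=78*572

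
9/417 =3/139 = 0.02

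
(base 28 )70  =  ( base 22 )8k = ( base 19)a6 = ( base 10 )196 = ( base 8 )304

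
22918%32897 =22918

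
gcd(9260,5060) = 20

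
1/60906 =1/60906 = 0.00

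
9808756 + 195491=10004247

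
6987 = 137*51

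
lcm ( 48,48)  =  48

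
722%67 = 52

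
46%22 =2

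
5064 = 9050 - 3986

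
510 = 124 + 386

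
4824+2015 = 6839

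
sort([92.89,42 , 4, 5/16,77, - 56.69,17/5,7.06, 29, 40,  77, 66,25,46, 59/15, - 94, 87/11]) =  [ - 94,-56.69 , 5/16 , 17/5, 59/15, 4, 7.06, 87/11, 25,29, 40, 42 , 46,66,77,77, 92.89 ]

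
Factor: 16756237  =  17^1*163^1*6047^1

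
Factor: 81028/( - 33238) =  - 2^1*47^1*431^1*16619^( - 1 ) = - 40514/16619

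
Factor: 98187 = 3^1*23^1*1423^1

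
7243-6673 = 570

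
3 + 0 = 3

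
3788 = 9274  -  5486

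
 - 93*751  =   - 69843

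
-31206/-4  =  15603/2 = 7801.50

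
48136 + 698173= 746309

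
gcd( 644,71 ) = 1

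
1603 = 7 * 229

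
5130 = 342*15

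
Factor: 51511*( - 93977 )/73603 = -4840849247/73603 = - 13^1 * 89^(-1)*827^( - 1)*7229^1*51511^1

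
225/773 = 225/773  =  0.29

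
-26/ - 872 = 13/436 = 0.03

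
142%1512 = 142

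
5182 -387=4795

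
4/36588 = 1/9147 = 0.00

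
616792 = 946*652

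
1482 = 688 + 794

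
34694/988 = 913/26 = 35.12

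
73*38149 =2784877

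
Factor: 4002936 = 2^3*3^1*7^1 * 23827^1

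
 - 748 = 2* (  -  374)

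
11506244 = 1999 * 5756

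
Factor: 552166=2^1*276083^1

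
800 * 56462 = 45169600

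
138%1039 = 138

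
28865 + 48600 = 77465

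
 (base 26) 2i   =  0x46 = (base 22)34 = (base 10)70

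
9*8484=76356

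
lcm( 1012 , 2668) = 29348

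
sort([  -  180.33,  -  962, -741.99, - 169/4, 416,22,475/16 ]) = [-962, - 741.99, - 180.33, - 169/4 , 22, 475/16,416]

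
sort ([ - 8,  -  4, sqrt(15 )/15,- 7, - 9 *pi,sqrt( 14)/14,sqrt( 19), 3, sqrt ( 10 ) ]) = [ -9*pi, - 8, - 7, - 4,sqrt( 15 ) /15, sqrt(14 ) /14,3, sqrt ( 10 ), sqrt(19)]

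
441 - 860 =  - 419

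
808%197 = 20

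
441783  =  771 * 573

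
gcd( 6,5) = 1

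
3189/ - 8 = - 399 + 3/8=-398.62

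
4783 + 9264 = 14047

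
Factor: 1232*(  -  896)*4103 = - 4529186816 = - 2^11 * 7^2 *11^2 * 373^1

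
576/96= 6= 6.00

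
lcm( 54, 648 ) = 648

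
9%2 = 1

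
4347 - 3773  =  574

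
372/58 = 186/29= 6.41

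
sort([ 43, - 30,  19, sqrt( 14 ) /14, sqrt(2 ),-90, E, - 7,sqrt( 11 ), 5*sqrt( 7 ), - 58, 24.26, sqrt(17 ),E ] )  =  [ - 90,  -  58 , - 30, - 7,sqrt(14 ) /14, sqrt( 2), E , E, sqrt(11 ),sqrt( 17 ), 5 * sqrt( 7 ) , 19,  24.26 , 43] 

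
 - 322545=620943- 943488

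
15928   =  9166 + 6762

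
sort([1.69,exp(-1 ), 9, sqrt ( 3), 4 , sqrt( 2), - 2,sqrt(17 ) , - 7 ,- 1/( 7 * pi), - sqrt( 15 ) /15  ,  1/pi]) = [ - 7, - 2, - sqrt(15)/15,-1/( 7*pi ),  1/pi,exp( - 1) , sqrt(2), 1.69,sqrt( 3), 4,sqrt( 17), 9 ] 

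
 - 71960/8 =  - 8995 = - 8995.00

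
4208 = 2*2104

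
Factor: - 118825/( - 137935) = 485/563 = 5^1*97^1*563^ ( - 1) 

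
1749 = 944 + 805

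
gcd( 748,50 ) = 2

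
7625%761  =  15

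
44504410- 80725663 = - 36221253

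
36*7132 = 256752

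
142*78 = 11076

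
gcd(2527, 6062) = 7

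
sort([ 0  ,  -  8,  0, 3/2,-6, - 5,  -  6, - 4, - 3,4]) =[  -  8, - 6, - 6, - 5, - 4, - 3, 0, 0,3/2,4]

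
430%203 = 24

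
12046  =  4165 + 7881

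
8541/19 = 449 + 10/19 = 449.53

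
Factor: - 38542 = - 2^1*7^1 *2753^1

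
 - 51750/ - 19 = 2723 + 13/19 = 2723.68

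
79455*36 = 2860380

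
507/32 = 15  +  27/32=   15.84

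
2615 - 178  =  2437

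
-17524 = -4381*4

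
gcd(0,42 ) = 42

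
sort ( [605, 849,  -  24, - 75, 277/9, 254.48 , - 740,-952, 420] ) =[ - 952, - 740 ,-75, - 24 , 277/9,254.48, 420,605, 849]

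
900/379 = 2 + 142/379 = 2.37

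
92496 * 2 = 184992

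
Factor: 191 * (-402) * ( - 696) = 2^4*3^2*29^1*67^1*191^1 = 53440272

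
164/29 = 164/29 = 5.66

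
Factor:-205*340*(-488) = 2^5*5^2*17^1*41^1 *61^1  =  34013600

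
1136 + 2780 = 3916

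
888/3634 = 444/1817= 0.24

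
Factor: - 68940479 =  - 101^1*379^1*1801^1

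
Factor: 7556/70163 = 2^2*1889^1 * 70163^( - 1)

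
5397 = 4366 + 1031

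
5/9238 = 5/9238 =0.00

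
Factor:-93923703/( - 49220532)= 10435967/5468948=2^( - 2)*101^( -1 )*13537^( - 1 )*10435967^1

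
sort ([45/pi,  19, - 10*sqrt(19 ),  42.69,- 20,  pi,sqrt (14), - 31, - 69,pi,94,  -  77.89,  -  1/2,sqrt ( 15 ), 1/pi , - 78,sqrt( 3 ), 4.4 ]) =[ - 78, - 77.89, - 69,-10* sqrt( 19 ), - 31,-20, - 1/2,1/pi, sqrt(3),pi,pi, sqrt(14 ), sqrt( 15 ),4.4, 45/pi, 19,  42.69,94 ]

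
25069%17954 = 7115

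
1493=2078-585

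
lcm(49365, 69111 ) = 345555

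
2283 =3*761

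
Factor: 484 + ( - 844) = -360 = - 2^3 *3^2*5^1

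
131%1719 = 131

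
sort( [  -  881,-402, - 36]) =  [ - 881, - 402, - 36] 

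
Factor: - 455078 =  - 2^1 *13^1*23^1*761^1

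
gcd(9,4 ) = 1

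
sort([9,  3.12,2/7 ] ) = [ 2/7, 3.12,9 ] 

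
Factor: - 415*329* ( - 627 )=85607445 = 3^1*5^1* 7^1*11^1* 19^1 * 47^1*83^1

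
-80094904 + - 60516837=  - 140611741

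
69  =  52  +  17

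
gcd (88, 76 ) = 4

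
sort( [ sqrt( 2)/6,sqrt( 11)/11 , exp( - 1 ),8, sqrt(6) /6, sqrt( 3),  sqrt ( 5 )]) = [ sqrt( 2) /6,sqrt( 11 )/11, exp(-1),sqrt( 6)/6, sqrt(  3),sqrt( 5),8]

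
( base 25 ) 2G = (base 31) 24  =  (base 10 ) 66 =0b1000010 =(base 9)73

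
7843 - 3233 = 4610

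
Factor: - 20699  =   - 7^1*2957^1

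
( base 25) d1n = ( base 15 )264d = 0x1FED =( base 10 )8173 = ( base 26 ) c29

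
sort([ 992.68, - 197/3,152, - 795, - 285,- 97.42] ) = [ - 795, - 285, - 97.42, - 197/3, 152, 992.68]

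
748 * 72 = 53856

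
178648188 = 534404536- 355756348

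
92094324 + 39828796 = 131923120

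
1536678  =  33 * 46566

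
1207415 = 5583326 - 4375911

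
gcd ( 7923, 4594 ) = 1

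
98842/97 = 98842/97= 1018.99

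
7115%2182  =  569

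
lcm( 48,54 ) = 432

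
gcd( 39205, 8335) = 5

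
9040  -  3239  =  5801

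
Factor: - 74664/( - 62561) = 2^3*3^2*17^1*61^1*73^(-1 )*857^(  -  1 ) 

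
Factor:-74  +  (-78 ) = -152=-  2^3* 19^1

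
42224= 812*52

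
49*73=3577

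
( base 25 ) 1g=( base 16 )29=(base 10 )41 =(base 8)51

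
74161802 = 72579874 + 1581928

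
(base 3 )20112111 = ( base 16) 129d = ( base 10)4765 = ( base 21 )agj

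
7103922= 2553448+4550474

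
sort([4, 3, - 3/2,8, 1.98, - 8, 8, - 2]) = [ - 8, - 2, - 3/2, 1.98, 3,4, 8, 8 ]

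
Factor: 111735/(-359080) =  - 2^ ( - 3) * 3^2*13^1*47^( - 1 ) = -117/376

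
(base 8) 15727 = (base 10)7127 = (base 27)9kq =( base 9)10688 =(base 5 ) 212002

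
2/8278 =1/4139 = 0.00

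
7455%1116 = 759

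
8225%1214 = 941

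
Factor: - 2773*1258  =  - 3488434 = - 2^1 *17^1 * 37^1*47^1*59^1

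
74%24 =2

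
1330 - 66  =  1264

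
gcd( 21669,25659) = 3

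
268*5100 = 1366800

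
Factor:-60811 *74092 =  - 4505608612 = -  2^2*18523^1*60811^1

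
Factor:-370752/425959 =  - 2^6 * 3^1*1931^1*425959^(- 1 ) 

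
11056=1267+9789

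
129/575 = 129/575 = 0.22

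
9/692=9/692 = 0.01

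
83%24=11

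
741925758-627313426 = 114612332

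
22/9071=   22/9071 = 0.00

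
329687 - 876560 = -546873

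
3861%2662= 1199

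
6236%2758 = 720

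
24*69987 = 1679688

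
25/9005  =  5/1801 = 0.00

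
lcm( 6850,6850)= 6850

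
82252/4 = 20563= 20563.00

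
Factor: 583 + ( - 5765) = -2^1 * 2591^1=-  5182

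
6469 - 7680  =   - 1211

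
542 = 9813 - 9271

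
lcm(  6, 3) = 6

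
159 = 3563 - 3404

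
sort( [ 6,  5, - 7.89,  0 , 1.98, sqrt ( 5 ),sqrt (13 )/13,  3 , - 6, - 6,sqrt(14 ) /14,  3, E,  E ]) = [ - 7.89,- 6, - 6, 0, sqrt(14 ) /14,sqrt( 13) /13, 1.98 , sqrt ( 5 ), E,E, 3,3,5, 6] 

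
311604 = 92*3387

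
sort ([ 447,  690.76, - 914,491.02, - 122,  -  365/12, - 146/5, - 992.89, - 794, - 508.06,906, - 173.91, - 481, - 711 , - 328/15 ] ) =[-992.89, - 914, - 794, - 711, - 508.06 , -481, -173.91,-122 , - 365/12, - 146/5, - 328/15,447, 491.02,  690.76  ,  906]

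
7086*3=21258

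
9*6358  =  57222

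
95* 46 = 4370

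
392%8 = 0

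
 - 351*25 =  - 8775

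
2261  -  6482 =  - 4221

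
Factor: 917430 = 2^1 * 3^1*5^1*53^1*577^1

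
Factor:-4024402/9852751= - 2^1*23^1 * 41^(-1 )*47^( -1 )*89^1*983^1 * 5113^(-1 )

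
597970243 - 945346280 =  - 347376037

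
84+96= 180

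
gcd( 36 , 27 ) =9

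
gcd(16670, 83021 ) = 1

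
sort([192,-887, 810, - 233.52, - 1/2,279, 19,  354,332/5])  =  [ - 887, - 233.52, - 1/2,19, 332/5, 192, 279,354, 810] 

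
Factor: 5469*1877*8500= 87255160500 = 2^2*3^1*5^3*17^1*1823^1* 1877^1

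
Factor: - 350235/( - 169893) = 905/439 = 5^1 * 181^1*439^(  -  1)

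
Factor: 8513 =8513^1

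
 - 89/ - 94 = 89/94= 0.95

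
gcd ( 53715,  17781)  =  3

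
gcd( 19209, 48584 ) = 1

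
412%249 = 163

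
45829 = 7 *6547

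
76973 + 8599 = 85572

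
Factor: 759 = 3^1*11^1*23^1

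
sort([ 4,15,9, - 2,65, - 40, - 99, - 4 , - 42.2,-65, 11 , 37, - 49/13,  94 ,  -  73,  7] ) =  [ - 99,  -  73, - 65, - 42.2, - 40,  -  4, - 49/13, - 2,  4 , 7,9, 11,  15, 37, 65, 94]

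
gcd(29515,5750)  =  5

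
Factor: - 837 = -3^3*31^1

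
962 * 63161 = 60760882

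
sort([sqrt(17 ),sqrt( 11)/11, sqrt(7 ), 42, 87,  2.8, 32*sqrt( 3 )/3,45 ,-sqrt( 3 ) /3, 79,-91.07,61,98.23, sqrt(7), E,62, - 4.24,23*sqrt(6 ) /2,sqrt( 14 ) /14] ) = [ - 91.07 , - 4.24, - sqrt( 3) /3,sqrt (14)/14, sqrt( 11 ) /11,sqrt( 7 ),sqrt( 7 ),E,  2.8, sqrt( 17 ),32*sqrt(3 ) /3,23*sqrt(6 ) /2, 42,45, 61, 62,79, 87,98.23 ]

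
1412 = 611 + 801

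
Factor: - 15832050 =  - 2^1*3^1*5^2*13^1*23^1*353^1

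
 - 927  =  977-1904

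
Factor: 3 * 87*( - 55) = - 14355= - 3^2 * 5^1*11^1*29^1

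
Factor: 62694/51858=3^4*67^( - 1) = 81/67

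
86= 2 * 43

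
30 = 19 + 11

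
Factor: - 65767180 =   -  2^2*5^1*3288359^1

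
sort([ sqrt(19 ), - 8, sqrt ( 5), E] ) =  [  -  8, sqrt( 5 ),E, sqrt(19) ]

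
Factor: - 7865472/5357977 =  - 2^7*3^1*20483^1*5357977^( - 1) 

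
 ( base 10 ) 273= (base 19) e7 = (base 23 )BK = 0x111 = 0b100010001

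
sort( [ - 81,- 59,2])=[ - 81, - 59, 2 ] 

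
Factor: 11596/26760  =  13/30 = 2^ ( - 1)*3^ (-1 )*5^( - 1) * 13^1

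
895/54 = 895/54= 16.57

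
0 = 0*344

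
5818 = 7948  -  2130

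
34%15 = 4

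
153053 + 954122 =1107175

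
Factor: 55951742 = 2^1*7^1*11^1*421^1*863^1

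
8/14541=8/14541 = 0.00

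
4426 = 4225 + 201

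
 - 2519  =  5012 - 7531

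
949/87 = 10 + 79/87 = 10.91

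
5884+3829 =9713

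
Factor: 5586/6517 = 2^1*3^1*7^ ( - 1) = 6/7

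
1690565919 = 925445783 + 765120136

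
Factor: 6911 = 6911^1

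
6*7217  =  43302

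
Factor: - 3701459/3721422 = -2^( - 1)*3^( - 1)*23^1*160933^1*620237^( - 1)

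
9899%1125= 899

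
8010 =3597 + 4413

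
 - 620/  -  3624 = 155/906 = 0.17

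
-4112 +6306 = 2194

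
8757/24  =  364  +  7/8= 364.88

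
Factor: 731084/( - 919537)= - 2^2*193^1*971^( - 1) = - 772/971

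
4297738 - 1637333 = 2660405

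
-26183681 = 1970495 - 28154176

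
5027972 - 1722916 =3305056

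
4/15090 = 2/7545=0.00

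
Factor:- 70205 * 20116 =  - 2^2 * 5^1*19^1*47^1*107^1*739^1 = - 1412243780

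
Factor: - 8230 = - 2^1*5^1*823^1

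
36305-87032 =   -  50727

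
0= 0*15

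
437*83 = 36271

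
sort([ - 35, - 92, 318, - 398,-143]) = [ - 398, - 143,- 92, - 35,318 ]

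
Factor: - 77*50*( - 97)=373450= 2^1*5^2*7^1* 11^1*97^1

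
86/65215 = 86/65215 = 0.00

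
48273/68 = 48273/68 = 709.90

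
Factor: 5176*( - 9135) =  - 47282760 = - 2^3*3^2*5^1*7^1 * 29^1*647^1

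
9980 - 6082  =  3898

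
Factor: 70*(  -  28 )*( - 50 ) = 2^4*5^3*7^2 = 98000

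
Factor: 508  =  2^2*127^1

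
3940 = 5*788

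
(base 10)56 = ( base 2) 111000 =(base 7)110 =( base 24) 28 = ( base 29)1r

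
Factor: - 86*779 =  -66994 = - 2^1*19^1*41^1*43^1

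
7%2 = 1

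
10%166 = 10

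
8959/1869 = 8959/1869 =4.79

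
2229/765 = 2 + 233/255 = 2.91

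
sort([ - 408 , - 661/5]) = [  -  408,-661/5]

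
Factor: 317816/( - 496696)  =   - 39727/62087= - 47^ ( - 1)*1321^( - 1 )*39727^1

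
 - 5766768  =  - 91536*63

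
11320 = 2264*5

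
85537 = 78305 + 7232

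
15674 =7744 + 7930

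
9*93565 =842085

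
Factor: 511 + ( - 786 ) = -5^2 *11^1 = - 275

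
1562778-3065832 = -1503054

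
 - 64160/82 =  -32080/41 =-782.44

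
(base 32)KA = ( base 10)650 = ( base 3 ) 220002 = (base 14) 346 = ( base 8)1212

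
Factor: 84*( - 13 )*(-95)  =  2^2*3^1*5^1* 7^1*13^1*19^1 = 103740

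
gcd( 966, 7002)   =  6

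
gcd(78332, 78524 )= 4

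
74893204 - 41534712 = 33358492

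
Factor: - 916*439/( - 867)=2^2 * 3^(-1)* 17^( - 2)*229^1 * 439^1 = 402124/867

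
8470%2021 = 386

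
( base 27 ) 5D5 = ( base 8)7641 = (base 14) 165B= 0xfa1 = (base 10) 4001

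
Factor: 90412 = 2^2*7^1*3229^1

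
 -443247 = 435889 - 879136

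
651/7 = 93 = 93.00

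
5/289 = 5/289 = 0.02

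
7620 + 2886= 10506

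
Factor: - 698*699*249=-121487598 = - 2^1* 3^2*83^1*233^1*349^1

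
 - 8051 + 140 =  - 7911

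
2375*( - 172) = -408500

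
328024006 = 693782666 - 365758660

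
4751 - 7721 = - 2970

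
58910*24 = 1413840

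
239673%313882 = 239673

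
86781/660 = 131+107/220=131.49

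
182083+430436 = 612519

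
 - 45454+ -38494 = -83948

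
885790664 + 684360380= 1570151044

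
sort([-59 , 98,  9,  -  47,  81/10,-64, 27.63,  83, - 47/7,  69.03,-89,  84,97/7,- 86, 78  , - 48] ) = [ - 89,-86, - 64,-59, - 48,-47,  -  47/7, 81/10,  9,97/7,27.63, 69.03,  78, 83, 84, 98]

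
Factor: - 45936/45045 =  -  464/455 = - 2^4*5^( - 1)*7^( - 1 )*13^ (-1)*29^1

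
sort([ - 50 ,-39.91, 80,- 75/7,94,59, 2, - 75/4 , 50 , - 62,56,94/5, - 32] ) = [ - 62,  -  50, -39.91, - 32,-75/4,  -  75/7,2,94/5,  50,56, 59,80,94] 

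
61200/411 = 20400/137 = 148.91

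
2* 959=1918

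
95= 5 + 90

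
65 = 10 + 55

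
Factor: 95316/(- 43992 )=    - 2^ (-1)*3^( - 1 )*13^1 = -13/6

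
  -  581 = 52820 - 53401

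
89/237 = 89/237  =  0.38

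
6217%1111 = 662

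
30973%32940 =30973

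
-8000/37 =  - 217 + 29/37 = - 216.22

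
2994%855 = 429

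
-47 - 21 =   -  68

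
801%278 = 245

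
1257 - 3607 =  - 2350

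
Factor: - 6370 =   -  2^1*5^1 *7^2*13^1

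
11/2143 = 11/2143 = 0.01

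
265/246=1  +  19/246 = 1.08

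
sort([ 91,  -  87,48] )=[ - 87,48,  91]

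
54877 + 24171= 79048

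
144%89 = 55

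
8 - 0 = 8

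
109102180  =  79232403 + 29869777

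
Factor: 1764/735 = 12/5= 2^2*3^1 * 5^( - 1 )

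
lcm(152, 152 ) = 152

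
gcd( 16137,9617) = 163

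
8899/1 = 8899 = 8899.00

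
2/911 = 2/911 = 0.00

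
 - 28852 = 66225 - 95077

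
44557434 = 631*70614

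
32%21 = 11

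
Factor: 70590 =2^1*3^1*5^1*13^1 * 181^1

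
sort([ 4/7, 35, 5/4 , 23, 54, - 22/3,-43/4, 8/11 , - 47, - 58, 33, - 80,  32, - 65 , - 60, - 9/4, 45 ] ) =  [ - 80, - 65, - 60, - 58, - 47, - 43/4, - 22/3, - 9/4,  4/7,8/11,5/4, 23,  32,33,35  ,  45,54 ] 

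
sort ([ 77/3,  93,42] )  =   [ 77/3,42,  93]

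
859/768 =859/768 = 1.12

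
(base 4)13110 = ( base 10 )468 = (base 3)122100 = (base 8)724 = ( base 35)DD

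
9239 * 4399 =40642361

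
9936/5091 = 3312/1697 = 1.95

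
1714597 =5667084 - 3952487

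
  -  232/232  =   - 1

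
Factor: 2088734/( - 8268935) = -2^1*5^( - 1 )*1283^(  -  1)*1289^(-1)*1044367^1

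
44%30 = 14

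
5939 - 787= 5152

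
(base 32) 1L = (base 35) 1I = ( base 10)53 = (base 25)23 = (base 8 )65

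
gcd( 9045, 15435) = 45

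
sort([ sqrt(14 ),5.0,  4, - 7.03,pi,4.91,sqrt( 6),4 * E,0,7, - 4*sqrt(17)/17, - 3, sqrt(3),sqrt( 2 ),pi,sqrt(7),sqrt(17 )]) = [-7.03, - 3,- 4 * sqrt( 17)/17,0,sqrt( 2 ),sqrt(3 ) , sqrt(6) , sqrt(7), pi, pi,sqrt(14),4, sqrt(17),4.91,  5.0,  7, 4 * E ] 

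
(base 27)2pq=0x86f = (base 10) 2159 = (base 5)32114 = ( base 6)13555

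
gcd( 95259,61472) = 113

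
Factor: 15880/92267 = 2^3*5^1*7^(  -  3)*269^( - 1)*397^1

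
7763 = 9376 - 1613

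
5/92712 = 5/92712 =0.00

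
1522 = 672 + 850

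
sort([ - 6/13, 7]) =[-6/13, 7]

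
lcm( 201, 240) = 16080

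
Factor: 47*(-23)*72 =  - 77832 = - 2^3*3^2 * 23^1*  47^1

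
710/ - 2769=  - 10/39 = - 0.26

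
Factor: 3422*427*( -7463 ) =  - 2^1 * 7^1 *17^1*29^1*59^1*61^1*439^1 = -10904890822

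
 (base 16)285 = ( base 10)645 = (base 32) k5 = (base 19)1ei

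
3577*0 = 0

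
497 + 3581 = 4078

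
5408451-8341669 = - 2933218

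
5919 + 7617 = 13536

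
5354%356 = 14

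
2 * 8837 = 17674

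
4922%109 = 17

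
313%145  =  23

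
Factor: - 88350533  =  -5167^1*17099^1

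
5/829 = 5/829 = 0.01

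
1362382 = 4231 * 322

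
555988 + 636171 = 1192159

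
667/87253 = 667/87253 = 0.01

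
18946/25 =757+21/25 =757.84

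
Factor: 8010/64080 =2^(  -  3) = 1/8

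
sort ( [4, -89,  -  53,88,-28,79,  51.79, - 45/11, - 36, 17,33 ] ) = [ - 89,- 53 ,  -  36,-28, - 45/11, 4,17,  33,51.79, 79,  88 ]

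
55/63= 55/63 = 0.87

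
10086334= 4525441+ 5560893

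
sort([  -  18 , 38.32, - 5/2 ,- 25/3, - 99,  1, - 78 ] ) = [ - 99, - 78 , - 18, - 25/3, - 5/2, 1, 38.32 ] 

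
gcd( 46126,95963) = 1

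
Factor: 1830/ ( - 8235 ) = -2/9 = - 2^1*3^(-2 ) 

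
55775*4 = 223100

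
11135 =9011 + 2124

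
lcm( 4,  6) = 12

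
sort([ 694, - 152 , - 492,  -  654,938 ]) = [ - 654,  -  492, - 152, 694, 938]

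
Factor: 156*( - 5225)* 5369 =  - 4376271900 = - 2^2* 3^1 *5^2*7^1*11^1*13^2 * 19^1*59^1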